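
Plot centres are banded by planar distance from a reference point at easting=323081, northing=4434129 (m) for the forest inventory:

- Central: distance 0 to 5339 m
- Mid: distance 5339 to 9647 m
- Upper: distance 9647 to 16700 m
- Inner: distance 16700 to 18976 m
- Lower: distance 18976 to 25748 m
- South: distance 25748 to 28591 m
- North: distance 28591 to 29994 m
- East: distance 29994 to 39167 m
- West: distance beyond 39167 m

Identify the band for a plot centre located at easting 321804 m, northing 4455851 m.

Lower

Distance = √((321804−323081)² + (4455851−4434129)²) = √(1630729.000 + 471845284.000) = 21759.504 m.
18976 ≤ 21759.504 < 25748 → Lower.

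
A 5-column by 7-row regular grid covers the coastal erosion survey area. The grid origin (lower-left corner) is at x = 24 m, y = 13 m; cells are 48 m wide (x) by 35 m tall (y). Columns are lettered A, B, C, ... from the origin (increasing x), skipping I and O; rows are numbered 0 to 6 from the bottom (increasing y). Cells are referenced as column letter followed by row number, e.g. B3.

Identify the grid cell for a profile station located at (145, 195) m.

C5

Column index: ⌊(145 − 24) / 48⌋ = ⌊2.521⌋ = 2 → column C
Row offset from origin: ⌊(195 − 13) / 35⌋ = ⌊5.200⌋ = 5 → row 5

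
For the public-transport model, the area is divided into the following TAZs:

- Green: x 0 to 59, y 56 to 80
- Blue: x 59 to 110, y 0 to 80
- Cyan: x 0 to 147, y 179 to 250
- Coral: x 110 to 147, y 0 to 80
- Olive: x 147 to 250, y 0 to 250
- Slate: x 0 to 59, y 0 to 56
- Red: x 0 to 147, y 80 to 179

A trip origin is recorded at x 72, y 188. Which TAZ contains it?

The point has x = 72 and y = 188.
Only Cyan satisfies 0 ≤ x ≤ 147 and 179 ≤ y ≤ 250.

Cyan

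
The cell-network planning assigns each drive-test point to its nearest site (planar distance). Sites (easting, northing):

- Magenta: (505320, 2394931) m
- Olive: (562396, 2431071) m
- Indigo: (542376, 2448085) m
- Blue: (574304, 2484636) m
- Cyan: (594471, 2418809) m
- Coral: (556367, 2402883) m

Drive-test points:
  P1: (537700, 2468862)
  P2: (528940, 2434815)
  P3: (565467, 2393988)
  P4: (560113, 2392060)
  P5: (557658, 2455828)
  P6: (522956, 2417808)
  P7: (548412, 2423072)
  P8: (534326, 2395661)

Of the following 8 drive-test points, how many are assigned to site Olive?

P1 → Indigo
P2 → Indigo
P3 → Coral
P4 → Coral
P5 → Indigo
P6 → Magenta
P7 → Olive
P8 → Coral
1 of the 8 goes to Olive.

1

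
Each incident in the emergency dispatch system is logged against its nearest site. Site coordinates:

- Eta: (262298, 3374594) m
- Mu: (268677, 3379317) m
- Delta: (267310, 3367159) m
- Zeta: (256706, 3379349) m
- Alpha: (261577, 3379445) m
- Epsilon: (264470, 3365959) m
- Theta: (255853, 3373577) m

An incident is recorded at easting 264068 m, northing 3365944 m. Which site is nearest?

Epsilon

Squared distances to each site:
Eta: 77955400.000; Mu: 200080010.000; Delta: 11986789.000; Zeta: 233893069.000; Alpha: 188482082.000; Epsilon: 161829.000; Theta: 125748914.000.
Minimum at Epsilon.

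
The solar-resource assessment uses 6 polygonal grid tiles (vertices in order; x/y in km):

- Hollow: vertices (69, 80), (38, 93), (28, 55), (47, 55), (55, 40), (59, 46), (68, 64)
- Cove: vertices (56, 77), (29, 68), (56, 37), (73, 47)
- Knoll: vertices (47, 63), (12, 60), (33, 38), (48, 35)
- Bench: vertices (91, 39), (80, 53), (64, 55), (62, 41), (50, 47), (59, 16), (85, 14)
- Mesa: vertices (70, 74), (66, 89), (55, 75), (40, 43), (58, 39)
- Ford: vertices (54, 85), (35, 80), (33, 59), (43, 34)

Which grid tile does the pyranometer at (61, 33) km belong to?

Cast a ray rightward from (61, 33). For each polygon, the edges (by vertex number in listed order) whose endpoints lie on opposite sides of y = 33, where each meets that height, and whether that is right or left of the point:
Hollow: no edge straddles that height → 0 crossings.
Cove: no edge straddles that height → 0 crossings.
Knoll: no edge straddles that height → 0 crossings.
Bench: 5–6 at x≈54.1 (left), 7–1 at x≈89.6 (right) → 1 crossing.
Mesa: no edge straddles that height → 0 crossings.
Ford: no edge straddles that height → 0 crossings.
Only Bench has an odd count, so the point is inside Bench.

Bench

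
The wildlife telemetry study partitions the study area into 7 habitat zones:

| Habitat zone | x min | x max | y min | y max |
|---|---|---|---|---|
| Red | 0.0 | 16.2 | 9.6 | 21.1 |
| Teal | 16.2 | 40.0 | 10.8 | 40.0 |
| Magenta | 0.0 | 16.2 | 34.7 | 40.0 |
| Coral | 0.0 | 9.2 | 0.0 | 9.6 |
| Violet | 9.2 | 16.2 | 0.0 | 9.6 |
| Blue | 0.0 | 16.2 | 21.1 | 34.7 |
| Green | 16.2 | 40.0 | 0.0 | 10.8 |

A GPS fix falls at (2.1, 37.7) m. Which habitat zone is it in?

Magenta

The point has x = 2.1 and y = 37.7.
Only Magenta satisfies 0.0 ≤ x ≤ 16.2 and 34.7 ≤ y ≤ 40.0.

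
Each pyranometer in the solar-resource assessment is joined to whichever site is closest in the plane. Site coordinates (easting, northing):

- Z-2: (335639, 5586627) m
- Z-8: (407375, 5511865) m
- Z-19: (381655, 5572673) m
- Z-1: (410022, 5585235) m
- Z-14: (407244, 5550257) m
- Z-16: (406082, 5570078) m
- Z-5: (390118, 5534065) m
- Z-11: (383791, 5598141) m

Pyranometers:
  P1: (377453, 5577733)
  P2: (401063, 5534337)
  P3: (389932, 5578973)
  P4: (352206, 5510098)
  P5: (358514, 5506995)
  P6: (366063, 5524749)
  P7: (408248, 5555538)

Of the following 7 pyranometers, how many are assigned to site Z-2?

0

P1 → Z-19
P2 → Z-5
P3 → Z-19
P4 → Z-5
P5 → Z-5
P6 → Z-5
P7 → Z-14
0 of the 7 go to Z-2.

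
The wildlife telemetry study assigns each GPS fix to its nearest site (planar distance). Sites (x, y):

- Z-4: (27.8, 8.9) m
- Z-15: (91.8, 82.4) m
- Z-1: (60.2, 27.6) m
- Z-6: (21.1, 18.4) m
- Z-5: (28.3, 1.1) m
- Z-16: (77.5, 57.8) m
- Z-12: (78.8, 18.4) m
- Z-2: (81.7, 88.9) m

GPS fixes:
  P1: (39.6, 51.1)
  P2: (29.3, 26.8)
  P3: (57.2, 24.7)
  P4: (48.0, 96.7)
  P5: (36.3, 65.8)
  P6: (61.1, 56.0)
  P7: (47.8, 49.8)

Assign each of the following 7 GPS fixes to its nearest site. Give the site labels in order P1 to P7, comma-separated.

P1 → Z-1 (d²=976.61)
P2 → Z-6 (d²=137.80)
P3 → Z-1 (d²=17.41)
P4 → Z-2 (d²=1196.53)
P5 → Z-16 (d²=1761.44)
P6 → Z-16 (d²=272.20)
P7 → Z-1 (d²=646.60)

Z-1, Z-6, Z-1, Z-2, Z-16, Z-16, Z-1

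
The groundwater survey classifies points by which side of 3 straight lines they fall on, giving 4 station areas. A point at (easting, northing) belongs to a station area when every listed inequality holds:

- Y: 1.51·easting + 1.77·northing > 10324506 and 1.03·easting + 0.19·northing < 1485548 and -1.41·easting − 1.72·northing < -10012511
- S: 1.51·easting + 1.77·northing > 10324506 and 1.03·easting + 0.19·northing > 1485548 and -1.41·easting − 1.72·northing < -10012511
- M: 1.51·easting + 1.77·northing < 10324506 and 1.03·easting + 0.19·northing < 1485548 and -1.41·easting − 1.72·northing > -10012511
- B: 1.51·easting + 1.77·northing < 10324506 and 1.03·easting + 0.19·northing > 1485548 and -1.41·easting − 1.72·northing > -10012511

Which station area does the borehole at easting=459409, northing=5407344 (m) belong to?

1.51·459409 + 1.77·5407344 = 10264706.470, which is < 10324506
1.03·459409 + 0.19·5407344 = 1500586.630, which is > 1485548
-1.41·459409 − 1.72·5407344 = -9948398.370, which is > -10012511
This sign pattern matches B.

B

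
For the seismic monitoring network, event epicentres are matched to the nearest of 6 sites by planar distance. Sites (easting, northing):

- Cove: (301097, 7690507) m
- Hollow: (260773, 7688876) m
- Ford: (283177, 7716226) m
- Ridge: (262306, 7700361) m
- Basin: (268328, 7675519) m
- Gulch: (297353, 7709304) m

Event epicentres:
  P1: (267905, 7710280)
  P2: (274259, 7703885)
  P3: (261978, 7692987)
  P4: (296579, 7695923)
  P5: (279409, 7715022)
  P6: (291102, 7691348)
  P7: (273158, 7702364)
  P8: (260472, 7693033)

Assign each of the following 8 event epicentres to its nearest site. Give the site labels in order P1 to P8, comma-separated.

P1 → Ridge (d²=129735362.00)
P2 → Ridge (d²=155292785.00)
P3 → Hollow (d²=18352346.00)
P4 → Cove (d²=49745380.00)
P5 → Ford (d²=15647440.00)
P6 → Cove (d²=100607306.00)
P7 → Ridge (d²=121777913.00)
P8 → Hollow (d²=17371250.00)

Ridge, Ridge, Hollow, Cove, Ford, Cove, Ridge, Hollow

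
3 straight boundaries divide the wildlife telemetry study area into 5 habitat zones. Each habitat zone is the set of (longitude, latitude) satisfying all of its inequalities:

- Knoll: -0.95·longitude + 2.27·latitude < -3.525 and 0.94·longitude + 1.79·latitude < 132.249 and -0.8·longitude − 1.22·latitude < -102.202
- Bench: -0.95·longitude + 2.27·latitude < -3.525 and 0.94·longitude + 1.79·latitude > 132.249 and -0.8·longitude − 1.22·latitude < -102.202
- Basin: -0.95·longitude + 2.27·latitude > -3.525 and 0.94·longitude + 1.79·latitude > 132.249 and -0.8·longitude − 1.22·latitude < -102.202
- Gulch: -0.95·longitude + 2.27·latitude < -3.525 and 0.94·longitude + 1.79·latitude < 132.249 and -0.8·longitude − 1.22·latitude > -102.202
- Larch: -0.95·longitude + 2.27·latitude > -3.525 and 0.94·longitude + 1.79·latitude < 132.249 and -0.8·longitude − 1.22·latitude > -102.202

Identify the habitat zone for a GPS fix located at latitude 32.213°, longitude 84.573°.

Bench

-0.95·84.573 + 2.27·32.213 = -7.221, which is < -3.525
0.94·84.573 + 1.79·32.213 = 137.160, which is > 132.249
-0.8·84.573 − 1.22·32.213 = -106.958, which is < -102.202
This sign pattern matches Bench.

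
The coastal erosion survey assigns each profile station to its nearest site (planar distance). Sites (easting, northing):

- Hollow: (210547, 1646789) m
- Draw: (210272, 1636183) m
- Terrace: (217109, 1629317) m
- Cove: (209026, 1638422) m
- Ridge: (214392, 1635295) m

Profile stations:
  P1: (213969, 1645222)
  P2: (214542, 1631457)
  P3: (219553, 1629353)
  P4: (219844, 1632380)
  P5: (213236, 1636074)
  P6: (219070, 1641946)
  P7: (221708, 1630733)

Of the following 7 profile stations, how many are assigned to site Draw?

P1 → Hollow
P2 → Terrace
P3 → Terrace
P4 → Terrace
P5 → Ridge
P6 → Ridge
P7 → Terrace
0 of the 7 go to Draw.

0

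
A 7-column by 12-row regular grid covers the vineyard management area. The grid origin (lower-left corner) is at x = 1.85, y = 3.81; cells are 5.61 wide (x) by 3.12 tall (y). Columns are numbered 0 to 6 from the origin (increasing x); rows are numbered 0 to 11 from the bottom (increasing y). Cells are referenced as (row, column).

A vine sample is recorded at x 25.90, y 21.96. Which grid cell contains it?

(5, 4)

Column index: ⌊(25.90 − 1.85) / 5.61⌋ = ⌊4.287⌋ = 4
Row offset from origin: ⌊(21.96 − 3.81) / 3.12⌋ = ⌊5.817⌋ = 5 → row 5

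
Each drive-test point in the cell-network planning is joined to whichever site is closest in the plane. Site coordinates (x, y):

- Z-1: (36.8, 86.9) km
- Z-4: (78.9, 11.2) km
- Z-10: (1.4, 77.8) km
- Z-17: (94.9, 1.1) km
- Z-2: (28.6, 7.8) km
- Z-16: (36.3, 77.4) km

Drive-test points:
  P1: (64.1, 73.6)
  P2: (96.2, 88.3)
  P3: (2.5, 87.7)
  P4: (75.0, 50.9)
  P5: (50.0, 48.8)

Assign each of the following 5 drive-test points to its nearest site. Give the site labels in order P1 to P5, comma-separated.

P1 → Z-16 (d²=787.28)
P2 → Z-1 (d²=3530.32)
P3 → Z-10 (d²=99.22)
P4 → Z-4 (d²=1591.30)
P5 → Z-16 (d²=1005.65)

Z-16, Z-1, Z-10, Z-4, Z-16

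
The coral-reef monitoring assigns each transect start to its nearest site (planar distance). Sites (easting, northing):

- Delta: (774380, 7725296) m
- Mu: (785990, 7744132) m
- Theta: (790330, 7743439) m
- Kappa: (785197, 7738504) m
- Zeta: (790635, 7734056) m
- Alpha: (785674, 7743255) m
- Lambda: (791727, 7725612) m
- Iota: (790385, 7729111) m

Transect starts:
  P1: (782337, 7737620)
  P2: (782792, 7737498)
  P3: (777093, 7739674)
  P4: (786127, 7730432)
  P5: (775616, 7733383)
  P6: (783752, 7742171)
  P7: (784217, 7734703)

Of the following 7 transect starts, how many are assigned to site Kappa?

P1 → Kappa
P2 → Kappa
P3 → Kappa
P4 → Iota
P5 → Delta
P6 → Alpha
P7 → Kappa
4 of the 7 go to Kappa.

4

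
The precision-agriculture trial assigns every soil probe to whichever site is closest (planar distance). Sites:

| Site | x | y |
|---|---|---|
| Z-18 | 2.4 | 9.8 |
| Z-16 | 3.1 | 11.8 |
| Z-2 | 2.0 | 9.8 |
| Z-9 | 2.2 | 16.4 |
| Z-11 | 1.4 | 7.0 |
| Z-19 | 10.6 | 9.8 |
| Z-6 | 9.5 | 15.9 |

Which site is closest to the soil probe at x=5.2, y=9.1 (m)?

Z-18

Squared distances to each site:
Z-18: 8.330; Z-16: 11.700; Z-2: 10.730; Z-9: 62.290; Z-11: 18.850; Z-19: 29.650; Z-6: 64.730.
Minimum at Z-18.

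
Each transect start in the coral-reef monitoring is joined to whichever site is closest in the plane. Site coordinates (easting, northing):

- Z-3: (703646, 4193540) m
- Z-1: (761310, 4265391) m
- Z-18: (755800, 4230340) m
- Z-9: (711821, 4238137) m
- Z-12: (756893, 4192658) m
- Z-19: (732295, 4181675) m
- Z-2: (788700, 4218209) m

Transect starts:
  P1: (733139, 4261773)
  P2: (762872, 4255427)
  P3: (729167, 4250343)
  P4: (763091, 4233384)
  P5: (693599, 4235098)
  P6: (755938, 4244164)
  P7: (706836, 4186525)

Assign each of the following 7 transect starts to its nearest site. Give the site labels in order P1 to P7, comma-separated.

P1 → Z-1 (d²=806695165.00)
P2 → Z-1 (d²=101721140.00)
P3 → Z-9 (d²=449870152.00)
P4 → Z-18 (d²=62424617.00)
P5 → Z-9 (d²=341276805.00)
P6 → Z-18 (d²=191122020.00)
P7 → Z-3 (d²=59386325.00)

Z-1, Z-1, Z-9, Z-18, Z-9, Z-18, Z-3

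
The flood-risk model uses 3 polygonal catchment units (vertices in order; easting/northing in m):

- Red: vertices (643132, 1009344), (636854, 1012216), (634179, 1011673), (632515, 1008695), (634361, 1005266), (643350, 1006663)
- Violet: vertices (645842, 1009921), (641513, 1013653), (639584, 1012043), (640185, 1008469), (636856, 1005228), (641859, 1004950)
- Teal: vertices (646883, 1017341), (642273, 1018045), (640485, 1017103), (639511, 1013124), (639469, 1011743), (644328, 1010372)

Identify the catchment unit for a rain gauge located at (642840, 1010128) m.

Cast a ray rightward from (642840, 1010128). For each polygon, the edges (by vertex number in listed order) whose endpoints lie on opposite sides of northing = 1010128, where each meets that height, and whether that is right or left of the point:
Red: 1–2 at easting≈641418.2 (left), 3–4 at easting≈633315.7 (left) → 0 crossings.
Violet: 1–2 at easting≈645601.9 (right), 3–4 at easting≈639906.0 (left) → 1 crossing.
Teal: no edge straddles that height → 0 crossings.
Only Violet has an odd count, so the point is inside Violet.

Violet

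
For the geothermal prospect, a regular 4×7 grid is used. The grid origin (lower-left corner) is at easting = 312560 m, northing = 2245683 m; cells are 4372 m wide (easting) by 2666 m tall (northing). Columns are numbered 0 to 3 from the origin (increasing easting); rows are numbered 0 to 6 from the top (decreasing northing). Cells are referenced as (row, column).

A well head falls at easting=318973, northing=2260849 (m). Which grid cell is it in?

Column index: ⌊(318973 − 312560) / 4372⌋ = ⌊1.467⌋ = 1
Row offset from origin: ⌊(2260849 − 2245683) / 2666⌋ = ⌊5.689⌋ = 5 → row 1 (counted from top)

(1, 1)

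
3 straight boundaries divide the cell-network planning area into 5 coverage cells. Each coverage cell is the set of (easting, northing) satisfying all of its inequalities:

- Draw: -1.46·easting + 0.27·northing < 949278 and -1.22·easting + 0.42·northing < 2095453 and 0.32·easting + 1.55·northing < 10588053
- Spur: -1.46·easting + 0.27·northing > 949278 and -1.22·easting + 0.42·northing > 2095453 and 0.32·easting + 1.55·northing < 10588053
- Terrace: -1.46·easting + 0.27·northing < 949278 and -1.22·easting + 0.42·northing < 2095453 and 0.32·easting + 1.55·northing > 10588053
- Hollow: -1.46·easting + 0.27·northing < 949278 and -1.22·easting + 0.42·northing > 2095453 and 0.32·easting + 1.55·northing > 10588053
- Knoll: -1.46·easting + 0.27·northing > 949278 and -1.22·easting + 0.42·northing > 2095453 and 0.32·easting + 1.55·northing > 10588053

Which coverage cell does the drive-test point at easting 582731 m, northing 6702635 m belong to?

Spur

-1.46·582731 + 0.27·6702635 = 958924.190, which is > 949278
-1.22·582731 + 0.42·6702635 = 2104174.880, which is > 2095453
0.32·582731 + 1.55·6702635 = 10575558.170, which is < 10588053
This sign pattern matches Spur.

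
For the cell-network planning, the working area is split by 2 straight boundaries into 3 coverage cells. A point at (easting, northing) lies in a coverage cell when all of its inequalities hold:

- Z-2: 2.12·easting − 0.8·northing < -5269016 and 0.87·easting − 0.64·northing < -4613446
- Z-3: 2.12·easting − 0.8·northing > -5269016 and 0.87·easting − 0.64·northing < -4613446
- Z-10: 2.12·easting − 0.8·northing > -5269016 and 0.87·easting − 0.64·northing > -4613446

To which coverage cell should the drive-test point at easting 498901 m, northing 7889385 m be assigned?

2.12·498901 − 0.8·7889385 = -5253837.880, which is > -5269016
0.87·498901 − 0.64·7889385 = -4615162.530, which is < -4613446
This sign pattern matches Z-3.

Z-3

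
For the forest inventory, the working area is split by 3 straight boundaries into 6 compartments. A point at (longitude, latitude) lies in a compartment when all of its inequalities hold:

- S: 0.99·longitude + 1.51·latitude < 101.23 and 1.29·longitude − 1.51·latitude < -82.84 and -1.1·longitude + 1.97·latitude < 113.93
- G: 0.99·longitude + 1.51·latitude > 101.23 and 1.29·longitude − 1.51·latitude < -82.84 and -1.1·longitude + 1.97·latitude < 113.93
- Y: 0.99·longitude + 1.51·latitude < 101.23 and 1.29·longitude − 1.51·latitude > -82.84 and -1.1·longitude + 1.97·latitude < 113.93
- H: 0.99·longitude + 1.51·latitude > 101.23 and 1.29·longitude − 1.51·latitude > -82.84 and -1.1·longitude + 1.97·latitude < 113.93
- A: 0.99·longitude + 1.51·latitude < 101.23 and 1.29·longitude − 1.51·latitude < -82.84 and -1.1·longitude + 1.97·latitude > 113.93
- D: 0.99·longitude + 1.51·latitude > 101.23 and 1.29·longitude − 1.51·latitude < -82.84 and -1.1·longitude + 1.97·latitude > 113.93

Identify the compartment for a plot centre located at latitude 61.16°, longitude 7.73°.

Y

0.99·7.73 + 1.51·61.16 = 100.004, which is < 101.23
1.29·7.73 − 1.51·61.16 = -82.380, which is > -82.84
-1.1·7.73 + 1.97·61.16 = 111.982, which is < 113.93
This sign pattern matches Y.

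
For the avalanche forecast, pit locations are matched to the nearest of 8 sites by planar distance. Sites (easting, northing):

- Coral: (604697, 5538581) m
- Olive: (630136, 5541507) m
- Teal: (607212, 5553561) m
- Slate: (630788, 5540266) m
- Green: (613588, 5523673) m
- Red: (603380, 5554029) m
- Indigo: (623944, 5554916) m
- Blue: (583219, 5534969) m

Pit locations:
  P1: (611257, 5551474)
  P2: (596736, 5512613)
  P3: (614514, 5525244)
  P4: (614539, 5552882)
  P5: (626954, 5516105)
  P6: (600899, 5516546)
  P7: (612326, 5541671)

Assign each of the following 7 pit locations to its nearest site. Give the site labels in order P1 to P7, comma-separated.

Teal, Green, Green, Teal, Green, Green, Coral

P1 → Teal (d²=20717594.00)
P2 → Green (d²=406313504.00)
P3 → Green (d²=3325517.00)
P4 → Teal (d²=54145970.00)
P5 → Green (d²=235924580.00)
P6 → Green (d²=211804850.00)
P7 → Coral (d²=67749741.00)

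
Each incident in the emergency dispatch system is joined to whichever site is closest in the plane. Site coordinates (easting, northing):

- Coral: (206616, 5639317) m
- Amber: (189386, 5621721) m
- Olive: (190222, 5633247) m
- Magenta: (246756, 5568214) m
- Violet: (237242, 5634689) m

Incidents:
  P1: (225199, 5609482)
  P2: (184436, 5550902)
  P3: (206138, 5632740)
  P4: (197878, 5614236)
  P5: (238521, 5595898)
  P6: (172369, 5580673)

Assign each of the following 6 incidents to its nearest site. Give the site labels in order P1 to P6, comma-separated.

Violet, Magenta, Coral, Amber, Magenta, Amber

P1 → Violet (d²=780426698.00)
P2 → Magenta (d²=4183487744.00)
P3 → Coral (d²=43485413.00)
P4 → Amber (d²=128139289.00)
P5 → Magenta (d²=834219081.00)
P6 → Amber (d²=1974516593.00)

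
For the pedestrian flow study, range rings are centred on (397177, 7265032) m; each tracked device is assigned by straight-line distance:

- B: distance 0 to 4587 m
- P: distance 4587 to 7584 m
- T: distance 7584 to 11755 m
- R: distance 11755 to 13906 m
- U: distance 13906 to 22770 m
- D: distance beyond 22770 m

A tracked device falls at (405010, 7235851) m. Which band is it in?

D

Distance = √((405010−397177)² + (7235851−7265032)²) = √(61355889.000 + 851530761.000) = 30214.014 m.
22770 ≤ 30214.014 < ∞ → D.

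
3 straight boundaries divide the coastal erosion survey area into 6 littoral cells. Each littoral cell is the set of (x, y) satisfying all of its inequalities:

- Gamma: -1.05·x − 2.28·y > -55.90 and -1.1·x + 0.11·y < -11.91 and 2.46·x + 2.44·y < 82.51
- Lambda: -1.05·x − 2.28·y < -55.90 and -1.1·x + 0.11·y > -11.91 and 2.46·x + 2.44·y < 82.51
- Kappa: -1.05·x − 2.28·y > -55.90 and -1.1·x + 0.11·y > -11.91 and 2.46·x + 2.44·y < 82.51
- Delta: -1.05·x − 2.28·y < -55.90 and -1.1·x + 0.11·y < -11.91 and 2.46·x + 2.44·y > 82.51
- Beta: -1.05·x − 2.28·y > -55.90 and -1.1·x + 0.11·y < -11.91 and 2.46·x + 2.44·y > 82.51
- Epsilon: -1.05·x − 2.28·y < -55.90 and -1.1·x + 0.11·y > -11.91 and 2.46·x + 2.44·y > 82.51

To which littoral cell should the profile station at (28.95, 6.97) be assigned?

Beta

-1.05·28.95 − 2.28·6.97 = -46.289, which is > -55.90
-1.1·28.95 + 0.11·6.97 = -31.078, which is < -11.91
2.46·28.95 + 2.44·6.97 = 88.224, which is > 82.51
This sign pattern matches Beta.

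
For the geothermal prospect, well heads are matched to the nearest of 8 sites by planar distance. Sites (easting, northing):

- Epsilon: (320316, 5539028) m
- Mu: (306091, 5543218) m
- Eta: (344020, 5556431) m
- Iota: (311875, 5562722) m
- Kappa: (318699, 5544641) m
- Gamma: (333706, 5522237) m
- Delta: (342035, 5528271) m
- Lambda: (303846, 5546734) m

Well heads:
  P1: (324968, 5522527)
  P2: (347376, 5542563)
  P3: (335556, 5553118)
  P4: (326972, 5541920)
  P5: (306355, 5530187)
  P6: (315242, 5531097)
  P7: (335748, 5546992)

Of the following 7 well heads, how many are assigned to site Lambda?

0

P1 → Gamma
P2 → Eta
P3 → Eta
P4 → Epsilon
P5 → Mu
P6 → Epsilon
P7 → Eta
0 of the 7 go to Lambda.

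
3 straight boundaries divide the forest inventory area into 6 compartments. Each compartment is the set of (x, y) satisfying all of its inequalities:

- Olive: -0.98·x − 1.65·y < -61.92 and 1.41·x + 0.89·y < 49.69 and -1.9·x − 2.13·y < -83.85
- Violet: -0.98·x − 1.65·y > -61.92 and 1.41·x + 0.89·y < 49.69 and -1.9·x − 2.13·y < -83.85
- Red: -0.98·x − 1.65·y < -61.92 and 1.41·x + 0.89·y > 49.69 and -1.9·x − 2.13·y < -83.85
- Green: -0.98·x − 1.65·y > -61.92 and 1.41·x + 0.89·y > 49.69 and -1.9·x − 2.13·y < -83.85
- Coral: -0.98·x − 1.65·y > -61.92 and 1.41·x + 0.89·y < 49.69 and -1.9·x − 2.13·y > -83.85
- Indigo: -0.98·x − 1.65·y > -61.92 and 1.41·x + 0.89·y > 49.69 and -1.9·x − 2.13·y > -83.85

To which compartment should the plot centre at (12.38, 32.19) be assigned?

-0.98·12.38 − 1.65·32.19 = -65.246, which is < -61.92
1.41·12.38 + 0.89·32.19 = 46.105, which is < 49.69
-1.9·12.38 − 2.13·32.19 = -92.087, which is < -83.85
This sign pattern matches Olive.

Olive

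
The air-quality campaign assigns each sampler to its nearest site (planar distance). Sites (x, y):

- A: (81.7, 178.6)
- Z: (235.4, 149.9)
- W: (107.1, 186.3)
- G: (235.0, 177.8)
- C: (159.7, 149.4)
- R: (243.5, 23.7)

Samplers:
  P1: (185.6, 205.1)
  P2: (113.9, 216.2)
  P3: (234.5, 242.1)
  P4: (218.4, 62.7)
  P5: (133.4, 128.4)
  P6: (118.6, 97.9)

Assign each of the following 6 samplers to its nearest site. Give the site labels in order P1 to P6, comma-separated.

P1 → G (d²=3185.65)
P2 → W (d²=940.25)
P3 → G (d²=4134.74)
P4 → R (d²=2151.01)
P5 → C (d²=1132.69)
P6 → C (d²=4341.46)

G, W, G, R, C, C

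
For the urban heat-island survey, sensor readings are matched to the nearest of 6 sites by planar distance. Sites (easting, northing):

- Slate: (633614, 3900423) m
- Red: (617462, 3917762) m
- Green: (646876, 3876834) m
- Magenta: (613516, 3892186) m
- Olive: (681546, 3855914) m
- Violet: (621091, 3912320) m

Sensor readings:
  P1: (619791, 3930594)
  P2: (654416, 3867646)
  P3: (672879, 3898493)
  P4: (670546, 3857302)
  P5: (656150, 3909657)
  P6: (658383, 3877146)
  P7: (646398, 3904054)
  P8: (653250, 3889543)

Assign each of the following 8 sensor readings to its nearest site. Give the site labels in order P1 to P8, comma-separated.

Red, Green, Green, Olive, Slate, Green, Slate, Green

P1 → Red (d²=170084465.00)
P2 → Green (d²=141270944.00)
P3 → Green (d²=1145268290.00)
P4 → Olive (d²=122926544.00)
P5 → Slate (d²=593138052.00)
P6 → Green (d²=132508393.00)
P7 → Slate (d²=176614817.00)
P8 → Green (d²=202146557.00)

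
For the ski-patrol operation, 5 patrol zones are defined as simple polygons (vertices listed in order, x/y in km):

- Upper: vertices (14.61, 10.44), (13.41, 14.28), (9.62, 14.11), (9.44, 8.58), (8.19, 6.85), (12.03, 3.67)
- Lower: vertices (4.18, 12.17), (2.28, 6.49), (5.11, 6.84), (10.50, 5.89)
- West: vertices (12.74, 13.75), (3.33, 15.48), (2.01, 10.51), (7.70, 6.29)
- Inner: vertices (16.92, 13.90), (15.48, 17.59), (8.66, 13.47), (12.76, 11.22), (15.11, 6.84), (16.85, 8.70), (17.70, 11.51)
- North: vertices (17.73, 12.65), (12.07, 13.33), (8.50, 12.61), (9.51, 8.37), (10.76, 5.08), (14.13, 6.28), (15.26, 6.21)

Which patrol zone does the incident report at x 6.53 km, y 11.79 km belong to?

West

Cast a ray rightward from (6.53, 11.79). For each polygon, the edges (by vertex number in listed order) whose endpoints lie on opposite sides of y = 11.79, where each meets that height, and whether that is right or left of the point:
Upper: 1–2 at x≈14.188 (right), 3–4 at x≈9.544 (right) → 2 crossings.
Lower: 1–2 at x≈4.053 (left), 4–1 at x≈4.562 (left) → 0 crossings.
West: 2–3 at x≈2.350 (left), 4–1 at x≈11.416 (right) → 1 crossing.
Inner: 3–4 at x≈11.721 (right), 7–1 at x≈17.609 (right) → 2 crossings.
North: 3–4 at x≈8.695 (right), 7–1 at x≈17.400 (right) → 2 crossings.
Only West has an odd count, so the point is inside West.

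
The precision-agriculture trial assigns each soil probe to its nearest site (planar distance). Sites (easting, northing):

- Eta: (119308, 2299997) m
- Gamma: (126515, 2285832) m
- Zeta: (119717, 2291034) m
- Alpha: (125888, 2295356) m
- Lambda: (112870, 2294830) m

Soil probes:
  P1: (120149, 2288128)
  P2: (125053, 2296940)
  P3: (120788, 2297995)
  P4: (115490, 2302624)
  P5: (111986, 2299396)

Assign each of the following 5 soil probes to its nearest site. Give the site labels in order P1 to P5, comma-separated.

P1 → Zeta (d²=8631460.00)
P2 → Alpha (d²=3206281.00)
P3 → Eta (d²=6198404.00)
P4 → Eta (d²=21478253.00)
P5 → Lambda (d²=21629812.00)

Zeta, Alpha, Eta, Eta, Lambda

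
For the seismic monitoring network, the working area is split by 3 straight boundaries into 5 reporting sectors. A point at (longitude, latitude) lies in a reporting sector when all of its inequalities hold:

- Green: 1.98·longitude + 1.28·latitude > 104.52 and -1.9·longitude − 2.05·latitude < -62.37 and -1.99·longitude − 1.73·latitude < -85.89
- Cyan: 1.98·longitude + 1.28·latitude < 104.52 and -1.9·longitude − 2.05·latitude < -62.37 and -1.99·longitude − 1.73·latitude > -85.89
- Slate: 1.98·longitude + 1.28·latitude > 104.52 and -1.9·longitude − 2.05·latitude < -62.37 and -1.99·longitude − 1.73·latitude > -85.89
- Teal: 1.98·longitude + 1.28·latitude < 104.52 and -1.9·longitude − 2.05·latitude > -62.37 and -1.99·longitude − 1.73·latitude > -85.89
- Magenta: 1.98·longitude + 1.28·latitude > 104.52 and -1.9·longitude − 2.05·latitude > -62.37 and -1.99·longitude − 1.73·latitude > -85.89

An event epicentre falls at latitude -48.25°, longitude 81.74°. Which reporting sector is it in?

Teal

1.98·81.74 + 1.28·-48.25 = 100.085, which is < 104.52
-1.9·81.74 − 2.05·-48.25 = -56.393, which is > -62.37
-1.99·81.74 − 1.73·-48.25 = -79.190, which is > -85.89
This sign pattern matches Teal.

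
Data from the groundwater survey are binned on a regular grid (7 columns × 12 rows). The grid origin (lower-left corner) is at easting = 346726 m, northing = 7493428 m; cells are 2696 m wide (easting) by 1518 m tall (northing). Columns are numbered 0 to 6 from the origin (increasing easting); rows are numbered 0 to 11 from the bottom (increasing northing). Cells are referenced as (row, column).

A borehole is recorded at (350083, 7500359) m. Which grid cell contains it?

Column index: ⌊(350083 − 346726) / 2696⌋ = ⌊1.245⌋ = 1
Row offset from origin: ⌊(7500359 − 7493428) / 1518⌋ = ⌊4.566⌋ = 4 → row 4

(4, 1)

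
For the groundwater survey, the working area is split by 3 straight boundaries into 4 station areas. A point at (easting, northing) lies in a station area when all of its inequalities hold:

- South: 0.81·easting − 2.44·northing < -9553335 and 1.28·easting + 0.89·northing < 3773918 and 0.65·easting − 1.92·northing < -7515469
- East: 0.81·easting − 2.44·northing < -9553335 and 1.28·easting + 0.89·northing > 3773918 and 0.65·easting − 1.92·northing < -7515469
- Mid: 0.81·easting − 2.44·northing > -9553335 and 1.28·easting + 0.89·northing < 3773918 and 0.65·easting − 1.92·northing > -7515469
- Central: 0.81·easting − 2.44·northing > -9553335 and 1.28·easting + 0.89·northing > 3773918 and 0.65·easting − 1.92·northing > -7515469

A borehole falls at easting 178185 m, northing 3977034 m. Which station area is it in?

0.81·178185 − 2.44·3977034 = -9559633.110, which is < -9553335
1.28·178185 + 0.89·3977034 = 3767637.060, which is < 3773918
0.65·178185 − 1.92·3977034 = -7520085.030, which is < -7515469
This sign pattern matches South.

South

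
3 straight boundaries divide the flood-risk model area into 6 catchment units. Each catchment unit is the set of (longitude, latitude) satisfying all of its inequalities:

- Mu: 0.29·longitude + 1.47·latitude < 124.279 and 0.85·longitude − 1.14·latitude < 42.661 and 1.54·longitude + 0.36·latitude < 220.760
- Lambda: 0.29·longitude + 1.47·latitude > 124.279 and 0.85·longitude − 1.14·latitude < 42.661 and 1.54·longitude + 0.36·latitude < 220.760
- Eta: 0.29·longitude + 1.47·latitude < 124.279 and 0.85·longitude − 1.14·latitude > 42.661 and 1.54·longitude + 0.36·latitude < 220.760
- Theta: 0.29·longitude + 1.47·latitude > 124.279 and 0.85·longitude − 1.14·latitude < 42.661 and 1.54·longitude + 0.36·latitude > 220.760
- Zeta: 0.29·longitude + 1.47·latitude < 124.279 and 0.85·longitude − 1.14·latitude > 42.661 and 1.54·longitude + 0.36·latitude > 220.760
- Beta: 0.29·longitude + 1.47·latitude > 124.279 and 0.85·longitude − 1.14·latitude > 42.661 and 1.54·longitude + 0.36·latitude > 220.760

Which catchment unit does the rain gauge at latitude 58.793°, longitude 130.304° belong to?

0.29·130.304 + 1.47·58.793 = 124.214, which is < 124.279
0.85·130.304 − 1.14·58.793 = 43.734, which is > 42.661
1.54·130.304 + 0.36·58.793 = 221.834, which is > 220.760
This sign pattern matches Zeta.

Zeta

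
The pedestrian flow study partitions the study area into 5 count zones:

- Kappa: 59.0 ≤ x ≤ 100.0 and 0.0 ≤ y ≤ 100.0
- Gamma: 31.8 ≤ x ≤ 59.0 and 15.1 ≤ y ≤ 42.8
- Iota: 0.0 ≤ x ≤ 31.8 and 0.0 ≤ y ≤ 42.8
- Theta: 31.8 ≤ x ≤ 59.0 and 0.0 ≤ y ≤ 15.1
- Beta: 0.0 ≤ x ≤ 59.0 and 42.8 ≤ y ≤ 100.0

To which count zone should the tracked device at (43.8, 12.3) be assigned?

The point has x = 43.8 and y = 12.3.
Only Theta satisfies 31.8 ≤ x ≤ 59.0 and 0.0 ≤ y ≤ 15.1.

Theta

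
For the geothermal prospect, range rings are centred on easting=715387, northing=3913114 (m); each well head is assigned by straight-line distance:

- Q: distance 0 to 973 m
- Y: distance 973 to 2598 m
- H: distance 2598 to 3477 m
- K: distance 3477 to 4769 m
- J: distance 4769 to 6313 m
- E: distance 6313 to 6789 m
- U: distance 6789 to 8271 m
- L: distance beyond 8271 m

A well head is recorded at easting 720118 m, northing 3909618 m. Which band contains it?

J

Distance = √((720118−715387)² + (3909618−3913114)²) = √(22382361.000 + 12222016.000) = 5882.549 m.
4769 ≤ 5882.549 < 6313 → J.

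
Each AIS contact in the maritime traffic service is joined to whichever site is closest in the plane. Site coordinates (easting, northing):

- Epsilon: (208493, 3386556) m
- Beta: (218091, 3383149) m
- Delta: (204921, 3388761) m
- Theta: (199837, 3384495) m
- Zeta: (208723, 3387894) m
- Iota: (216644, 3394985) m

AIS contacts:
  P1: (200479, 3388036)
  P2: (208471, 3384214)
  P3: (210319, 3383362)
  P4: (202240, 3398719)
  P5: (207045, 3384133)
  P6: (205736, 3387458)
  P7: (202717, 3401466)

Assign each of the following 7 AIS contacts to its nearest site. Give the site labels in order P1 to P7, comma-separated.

P1 → Theta (d²=12950845.00)
P2 → Epsilon (d²=5485448.00)
P3 → Epsilon (d²=13535912.00)
P4 → Delta (d²=106349525.00)
P5 → Epsilon (d²=7967633.00)
P6 → Delta (d²=2362034.00)
P7 → Delta (d²=166274641.00)

Theta, Epsilon, Epsilon, Delta, Epsilon, Delta, Delta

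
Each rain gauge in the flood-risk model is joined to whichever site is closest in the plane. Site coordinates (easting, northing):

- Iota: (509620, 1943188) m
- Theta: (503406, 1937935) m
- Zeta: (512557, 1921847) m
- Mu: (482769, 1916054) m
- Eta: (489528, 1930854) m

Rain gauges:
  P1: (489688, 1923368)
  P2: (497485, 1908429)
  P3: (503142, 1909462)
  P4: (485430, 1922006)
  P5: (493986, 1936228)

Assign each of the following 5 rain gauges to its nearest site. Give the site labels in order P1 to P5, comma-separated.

P1 → Eta (d²=56065796.00)
P2 → Mu (d²=274701281.00)
P3 → Zeta (d²=242030450.00)
P4 → Mu (d²=42507225.00)
P5 → Eta (d²=48753640.00)

Eta, Mu, Zeta, Mu, Eta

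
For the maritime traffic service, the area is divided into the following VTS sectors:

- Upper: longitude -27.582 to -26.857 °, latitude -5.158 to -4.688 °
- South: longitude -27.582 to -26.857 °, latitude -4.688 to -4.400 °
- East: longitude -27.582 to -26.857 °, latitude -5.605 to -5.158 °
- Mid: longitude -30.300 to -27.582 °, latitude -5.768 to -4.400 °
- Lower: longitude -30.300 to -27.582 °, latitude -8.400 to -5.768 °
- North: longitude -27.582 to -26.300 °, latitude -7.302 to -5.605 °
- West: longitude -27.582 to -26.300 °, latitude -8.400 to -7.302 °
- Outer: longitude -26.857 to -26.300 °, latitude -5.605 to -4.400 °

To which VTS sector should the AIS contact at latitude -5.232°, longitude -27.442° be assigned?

The point has longitude = -27.442 and latitude = -5.232.
Only East satisfies -27.582 ≤ longitude ≤ -26.857 and -5.605 ≤ latitude ≤ -5.158.

East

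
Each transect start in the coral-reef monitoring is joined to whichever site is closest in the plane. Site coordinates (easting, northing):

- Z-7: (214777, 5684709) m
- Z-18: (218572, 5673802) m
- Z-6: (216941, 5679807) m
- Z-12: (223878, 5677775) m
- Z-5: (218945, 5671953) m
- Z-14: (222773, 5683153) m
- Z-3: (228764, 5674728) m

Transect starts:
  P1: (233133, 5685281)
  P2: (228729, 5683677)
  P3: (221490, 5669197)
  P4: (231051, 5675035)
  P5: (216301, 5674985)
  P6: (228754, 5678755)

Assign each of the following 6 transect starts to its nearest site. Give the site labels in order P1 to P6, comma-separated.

Z-14, Z-14, Z-5, Z-3, Z-18, Z-3

P1 → Z-14 (d²=111857984.00)
P2 → Z-14 (d²=35748512.00)
P3 → Z-5 (d²=14072561.00)
P4 → Z-3 (d²=5324618.00)
P5 → Z-18 (d²=6556930.00)
P6 → Z-3 (d²=16216829.00)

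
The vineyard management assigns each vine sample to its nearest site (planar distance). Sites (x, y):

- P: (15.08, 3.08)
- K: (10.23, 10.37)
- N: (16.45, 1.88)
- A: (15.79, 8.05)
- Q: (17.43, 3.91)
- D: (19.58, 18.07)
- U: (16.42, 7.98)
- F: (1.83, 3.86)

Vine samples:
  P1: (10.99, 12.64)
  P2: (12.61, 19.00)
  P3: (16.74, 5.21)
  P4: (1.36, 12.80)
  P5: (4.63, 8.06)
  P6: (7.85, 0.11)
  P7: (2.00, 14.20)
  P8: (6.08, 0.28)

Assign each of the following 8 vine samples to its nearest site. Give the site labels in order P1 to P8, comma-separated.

K, D, Q, F, F, F, K, F

P1 → K (d²=5.73)
P2 → D (d²=49.45)
P3 → Q (d²=2.17)
P4 → F (d²=80.14)
P5 → F (d²=25.48)
P6 → F (d²=50.30)
P7 → K (d²=82.40)
P8 → F (d²=30.88)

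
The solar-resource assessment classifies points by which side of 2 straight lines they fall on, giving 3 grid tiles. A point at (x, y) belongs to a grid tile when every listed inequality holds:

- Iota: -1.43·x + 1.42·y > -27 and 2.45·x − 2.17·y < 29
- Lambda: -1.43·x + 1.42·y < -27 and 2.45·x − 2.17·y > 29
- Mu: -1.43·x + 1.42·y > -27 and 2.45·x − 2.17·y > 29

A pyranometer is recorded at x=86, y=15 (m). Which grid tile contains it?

Lambda

-1.43·86 + 1.42·15 = -101.680, which is < -27
2.45·86 − 2.17·15 = 178.150, which is > 29
This sign pattern matches Lambda.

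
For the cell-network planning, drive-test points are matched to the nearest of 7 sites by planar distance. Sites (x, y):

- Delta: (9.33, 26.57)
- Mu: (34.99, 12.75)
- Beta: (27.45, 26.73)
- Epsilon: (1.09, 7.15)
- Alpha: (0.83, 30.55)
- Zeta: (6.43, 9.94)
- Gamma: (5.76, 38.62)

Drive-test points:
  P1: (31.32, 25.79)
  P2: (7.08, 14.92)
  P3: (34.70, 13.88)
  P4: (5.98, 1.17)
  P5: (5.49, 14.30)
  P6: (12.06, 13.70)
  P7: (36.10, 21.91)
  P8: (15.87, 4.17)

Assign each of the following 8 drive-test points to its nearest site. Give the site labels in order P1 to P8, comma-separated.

Beta, Zeta, Mu, Epsilon, Zeta, Zeta, Mu, Zeta

P1 → Beta (d²=15.86)
P2 → Zeta (d²=25.22)
P3 → Mu (d²=1.36)
P4 → Epsilon (d²=59.67)
P5 → Zeta (d²=19.89)
P6 → Zeta (d²=45.83)
P7 → Mu (d²=85.14)
P8 → Zeta (d²=122.41)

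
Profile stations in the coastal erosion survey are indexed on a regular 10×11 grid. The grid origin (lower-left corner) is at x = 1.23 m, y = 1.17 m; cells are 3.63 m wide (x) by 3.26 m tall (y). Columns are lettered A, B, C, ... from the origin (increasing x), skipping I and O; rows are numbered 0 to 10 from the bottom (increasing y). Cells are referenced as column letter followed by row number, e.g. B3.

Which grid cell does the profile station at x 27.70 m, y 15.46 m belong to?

Column index: ⌊(27.70 − 1.23) / 3.63⌋ = ⌊7.292⌋ = 7 → column H
Row offset from origin: ⌊(15.46 − 1.17) / 3.26⌋ = ⌊4.383⌋ = 4 → row 4

H4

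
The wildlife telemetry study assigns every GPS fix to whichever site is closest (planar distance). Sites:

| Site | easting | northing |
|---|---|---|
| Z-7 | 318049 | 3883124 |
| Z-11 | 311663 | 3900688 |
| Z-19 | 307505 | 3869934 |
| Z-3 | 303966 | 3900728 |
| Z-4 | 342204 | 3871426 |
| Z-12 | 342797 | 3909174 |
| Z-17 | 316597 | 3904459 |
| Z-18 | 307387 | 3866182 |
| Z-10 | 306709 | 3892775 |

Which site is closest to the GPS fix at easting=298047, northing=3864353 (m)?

Z-18

Squared distances to each site:
Z-7: 752430445.000; Z-11: 1505627681.000; Z-19: 120601325.000; Z-3: 1358175186.000; Z-4: 1999867978.000; Z-12: 4011484541.000; Z-17: 1952593736.000; Z-18: 90580841.000; Z-10: 882840328.000.
Minimum at Z-18.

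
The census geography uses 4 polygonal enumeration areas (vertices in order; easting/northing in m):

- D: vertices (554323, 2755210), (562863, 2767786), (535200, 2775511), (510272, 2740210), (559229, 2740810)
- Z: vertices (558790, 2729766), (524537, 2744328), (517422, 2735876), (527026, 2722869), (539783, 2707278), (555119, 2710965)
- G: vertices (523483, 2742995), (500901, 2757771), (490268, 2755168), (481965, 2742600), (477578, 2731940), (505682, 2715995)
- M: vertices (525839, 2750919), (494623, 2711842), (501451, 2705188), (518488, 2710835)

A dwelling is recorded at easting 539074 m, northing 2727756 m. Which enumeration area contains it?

Z

Cast a ray rightward from (539074, 2727756). For each polygon, the edges (by vertex number in listed order) whose endpoints lie on opposite sides of northing = 2727756, where each meets that height, and whether that is right or left of the point:
D: no edge straddles that height → 0 crossings.
Z: 3–4 at easting≈523417.6 (left), 6–1 at easting≈558397.5 (right) → 1 crossing.
G: 5–6 at easting≈484952.5 (left), 6–1 at easting≈513436.0 (left) → 0 crossings.
M: 1–2 at easting≈507335.6 (left), 4–1 at easting≈521591.1 (left) → 0 crossings.
Only Z has an odd count, so the point is inside Z.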